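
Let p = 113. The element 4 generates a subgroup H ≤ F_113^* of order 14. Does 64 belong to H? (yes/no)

yes

⟨4⟩ has order 14; its elements mod 113 are {1, 4, 7, 16, 28, 30, 49, 64, 83, 85, 97, 106, 109, 112}.
64 is in this set.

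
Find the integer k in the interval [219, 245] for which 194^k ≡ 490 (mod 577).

219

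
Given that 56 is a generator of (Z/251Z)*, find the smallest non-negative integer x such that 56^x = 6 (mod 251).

117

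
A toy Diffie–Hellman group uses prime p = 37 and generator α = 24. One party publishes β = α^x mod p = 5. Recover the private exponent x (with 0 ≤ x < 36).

Successive powers of 24 modulo 37:
  24^0=1  24^1=24  24^2=21  24^3=23  24^4=34  24^5=2
  24^6=11  24^7=5
So 24^7 ≡ 5 (mod 37), giving x = 7.

7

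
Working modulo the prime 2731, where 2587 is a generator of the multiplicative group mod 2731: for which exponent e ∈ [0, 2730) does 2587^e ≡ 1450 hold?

2259

Baby-step giant-step with m = ceil(sqrt(2730)) = 53.
Baby table (2587^j mod 2731 for j=0..52):
  0:1  1:2587  2:1619  3:1730  4:2132  5:1595  6:2455  7:1510
  8:1040  9:445  10:1464  11:2202  12:2439  13:1083  14:2446  15:75
  16:124  17:1261  18:1393  19:1502  20:2192  21:1148  22:1279  23:1532
  24:603  25:560  26:1290  27:2679  28:2026  29:473  30:163  31:1107
  32:1721  33:697  34:679  35:540  36:1439  37:340  38:198  39:1529
  40:1035  41:1165  42:1562  43:1745  44:2703  45:1301  46:1095  47:718
  48:386  49:1767  50:2266  51:1416  52:921
Giant step factor: 2587^(-53) ≡ 1826 (mod 2731).
Scan 1450·1826^i mod 2731 for i = 0, 1, …:
  i=0: 1450   i=1: 1361   i=2: 2707   i=3: 2603
  i=4: 1138   i=5: 2428   i=6: 1115   i=7: 1395
  i=8: 1978   i=9: 1446     …   i=41: 2691
  i=42: 697
Match at i=42, j=33: e = 42·53 + 33 = 2259.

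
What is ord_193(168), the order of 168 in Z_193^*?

The order of 168 must divide p − 1 = 192 = 2^6 · 3.
Divisors: 1, 2, 3, 4, 6, 8, 12, 16, 24, 32, 48, 64, 96, 192.
Check each in increasing order: 168^1 ≡ 168;  168^2 ≡ 46;  168^3 ≡ 8;  168^4 ≡ 186;  168^6 ≡ 64;  168^8 ≡ 49;  168^12 ≡ 43;  168^16 ≡ 85;  168^24 ≡ 112;  168^32 ≡ 84;  168^48 ≡ 192;  168^64 ≡ 108;  168^96 ≡ 1.
Smallest exponent giving 1 is 96.

96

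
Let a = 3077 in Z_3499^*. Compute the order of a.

3498

The order of 3077 must divide p − 1 = 3498 = 2 · 3 · 11 · 53.
Divisors: 1, 2, 3, 6, 11, 22, 33, 53, 66, 106, 159, 318, 583, 1166, 1749, 3498.
Check each in increasing order: 3077^1 ≡ 3077;  3077^2 ≡ 3134;  3077^3 ≡ 74;  3077^6 ≡ 1977;  3077^11 ≡ 2968;  3077^22 ≡ 2041;  3077^33 ≡ 919;  3077^53 ≡ 287;  3077^66 ≡ 1302;  3077^106 ≡ 1892;  3077^159 ≡ 659;  3077^318 ≡ 405;  3077^583 ≡ 157;  3077^1166 ≡ 156;  3077^1749 ≡ 3498;  3077^3498 ≡ 1.
Smallest exponent giving 1 is 3498.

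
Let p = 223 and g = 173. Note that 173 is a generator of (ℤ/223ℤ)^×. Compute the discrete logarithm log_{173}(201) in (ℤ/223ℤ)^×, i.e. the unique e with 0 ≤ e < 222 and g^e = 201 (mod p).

158

Baby-step giant-step with m = ceil(sqrt(222)) = 15.
Baby table (173^j mod 223 for j=0..14):
  0:1  1:173  2:47  3:103  4:202  5:158  6:128  7:67
  8:218  9:27  10:211  11:154  12:105  13:102  14:29
Giant step factor: 173^(-15) ≡ 221 (mod 223).
Scan 201·221^i mod 223 for i = 0, 1, …:
  i=0: 201   i=1: 44   i=2: 135   i=3: 176
  i=4: 94   i=5: 35   i=6: 153   i=7: 140
  i=8: 166   i=9: 114   i=10: 218
Match at i=10, j=8: e = 10·15 + 8 = 158.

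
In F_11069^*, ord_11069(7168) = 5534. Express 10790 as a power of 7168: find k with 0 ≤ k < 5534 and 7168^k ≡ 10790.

1185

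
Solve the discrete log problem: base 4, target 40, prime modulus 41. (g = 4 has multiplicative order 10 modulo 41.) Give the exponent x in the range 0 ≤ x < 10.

Successive powers of 4 modulo 41:
  4^0=1  4^1=4  4^2=16  4^3=23  4^4=10  4^5=40
So 4^5 ≡ 40 (mod 41), giving x = 5.

5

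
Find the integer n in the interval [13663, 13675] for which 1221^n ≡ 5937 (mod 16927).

13674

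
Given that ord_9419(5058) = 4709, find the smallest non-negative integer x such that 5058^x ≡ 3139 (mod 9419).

1307

Baby-step giant-step with m = ceil(sqrt(4709)) = 69.
Baby table (5058^j mod 9419 for j=0..68):
  0:1  1:5058  2:1360  3:3010  4:3476  5:5754  6:8441  7:7670
  8:7418  9:4367  10:731  11:5150  12:5165  13:5683  14:7245  15:5300
  16:926  17:2465  18:6633  19:8655  20:6897  21:6469  22:8015  23:494
  24:2617  25:3091  26:8157  27:2886  28:7357  29:6656  30:2542  31:501
  32:347  33:3192  34:970  35:8380  36:540  37:9229  38:9137  39:5332
  40:2659  41:8309  42:8763  43:6859  44:2645  45:3430  46:8561  47:2395
  48:1076  49:7645  50:3415  51:8043  52:833  53:3021  54:2600  55:1876
  56:3875  57:8230  58:4779  59:3028  60:330  61:1977  62:6107  63:4305
  64:7381  65:5601  66:6925  67:6808  68:8419
Giant step factor: 5058^(-69) ≡ 3140 (mod 9419).
Scan 3139·3140^i mod 9419 for i = 0, 1, …:
  i=0: 3139   i=1: 4186   i=2: 4535   i=3: 7791
  i=4: 2597   i=5: 7145   i=6: 8661   i=7: 2887
  i=8: 4102   i=9: 4507     …   i=17: 7384
  i=18: 5601
Match at i=18, j=65: x = 18·69 + 65 = 1307.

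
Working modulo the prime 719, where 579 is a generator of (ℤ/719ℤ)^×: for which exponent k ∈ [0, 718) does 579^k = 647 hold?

535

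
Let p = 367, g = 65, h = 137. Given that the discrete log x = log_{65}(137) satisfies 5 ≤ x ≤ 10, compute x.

6

Compute 65^5 mod 367 = 307, then multiply by 65 repeatedly:
  65^5=307  65^6=137
Found 137 at exponent 6.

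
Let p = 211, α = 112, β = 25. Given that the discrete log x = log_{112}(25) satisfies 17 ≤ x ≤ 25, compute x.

18

Compute 112^17 mod 211 = 85, then multiply by 112 repeatedly:
  112^17=85  112^18=25
Found 25 at exponent 18.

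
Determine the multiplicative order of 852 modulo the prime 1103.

1102

The order of 852 must divide p − 1 = 1102 = 2 · 19 · 29.
Divisors: 1, 2, 19, 29, 38, 58, 551, 1102.
Check each in increasing order: 852^1 ≡ 852;  852^2 ≡ 130;  852^19 ≡ 740;  852^29 ≡ 354;  852^38 ≡ 512;  852^58 ≡ 677;  852^551 ≡ 1102;  852^1102 ≡ 1.
Smallest exponent giving 1 is 1102.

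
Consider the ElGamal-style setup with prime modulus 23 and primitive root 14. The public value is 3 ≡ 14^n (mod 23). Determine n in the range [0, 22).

Successive powers of 14 modulo 23:
  14^0=1  14^1=14  14^2=12  14^3=7  14^4=6  14^5=15
  14^6=3
So 14^6 ≡ 3 (mod 23), giving n = 6.

6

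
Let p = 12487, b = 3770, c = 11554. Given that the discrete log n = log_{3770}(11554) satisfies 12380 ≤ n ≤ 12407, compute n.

12399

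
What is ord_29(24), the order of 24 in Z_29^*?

7

The order of 24 must divide p − 1 = 28 = 2^2 · 7.
Divisors: 1, 2, 4, 7, 14, 28.
Check each in increasing order: 24^1 ≡ 24;  24^2 ≡ 25;  24^4 ≡ 16;  24^7 ≡ 1.
Smallest exponent giving 1 is 7.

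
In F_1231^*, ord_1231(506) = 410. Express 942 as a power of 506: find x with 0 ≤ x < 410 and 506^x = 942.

395

Baby-step giant-step with m = ceil(sqrt(410)) = 21.
Baby table (506^j mod 1231 for j=0..20):
  0:1  1:506  2:1219  3:83  4:144  5:235  6:734  7:873
  8:1040  9:603  10:1061  11:150  12:809  13:662  14:140  15:673
  16:782  17:541  18:464  19:894  20:587
Giant step factor: 506^(-21) ≡ 491 (mod 1231).
Scan 942·491^i mod 1231 for i = 0, 1, …:
  i=0: 942   i=1: 897   i=2: 960   i=3: 1118
  i=4: 1143   i=5: 1108   i=6: 1157   i=7: 596
  i=8: 889   i=9: 725     …   i=17: 317
  i=18: 541
Match at i=18, j=17: x = 18·21 + 17 = 395.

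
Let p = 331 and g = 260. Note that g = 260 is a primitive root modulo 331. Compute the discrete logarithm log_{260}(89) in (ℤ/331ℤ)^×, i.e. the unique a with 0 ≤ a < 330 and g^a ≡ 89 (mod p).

Baby-step giant-step with m = ceil(sqrt(330)) = 19.
Baby table (260^j mod 331 for j=0..18):
  0:1  1:260  2:76  3:231  4:149  5:13  6:70  7:326
  8:24  9:282  10:169  11:248  12:266  13:312  14:25  15:211
  16:245  17:148  18:84
Giant step factor: 260^(-19) ≡ 55 (mod 331).
Scan 89·55^i mod 331 for i = 0, 1, …:
  i=0: 89   i=1: 261   i=2: 122   i=3: 90
  i=4: 316   i=5: 168   i=6: 303   i=7: 115
  i=8: 36   i=9: 325   i=10: 1
Match at i=10, j=0: a = 10·19 + 0 = 190.

190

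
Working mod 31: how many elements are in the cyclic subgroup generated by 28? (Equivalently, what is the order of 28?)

15

The order of 28 must divide p − 1 = 30 = 2 · 3 · 5.
Divisors: 1, 2, 3, 5, 6, 10, 15, 30.
Check each in increasing order: 28^1 ≡ 28;  28^2 ≡ 9;  28^3 ≡ 4;  28^5 ≡ 5;  28^6 ≡ 16;  28^10 ≡ 25;  28^15 ≡ 1.
Smallest exponent giving 1 is 15.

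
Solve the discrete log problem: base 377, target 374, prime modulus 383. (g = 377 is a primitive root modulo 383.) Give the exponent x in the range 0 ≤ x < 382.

Baby-step giant-step with m = ceil(sqrt(382)) = 20.
Baby table (377^j mod 383 for j=0..19):
  0:1  1:377  2:36  3:167  4:147  5:267  6:313  7:37
  8:161  9:183  10:51  11:77  12:304  13:91  14:220  15:212
  16:260  17:355  18:168  19:141
Giant step factor: 377^(-20) ≡ 225 (mod 383).
Scan 374·225^i mod 383 for i = 0, 1, …:
  i=0: 374   i=1: 273   i=2: 145   i=3: 70
  i=4: 47   i=5: 234   i=6: 179   i=7: 60
  i=8: 95   i=9: 310   i=10: 44   i=11: 325
  i=12: 355
Match at i=12, j=17: x = 12·20 + 17 = 257.

257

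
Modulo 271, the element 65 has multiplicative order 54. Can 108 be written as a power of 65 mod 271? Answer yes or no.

no

108 ∈ ⟨65⟩ iff 108^54 ≡ 1 (mod 271), since |⟨65⟩| = 54.
108^54 mod 271 = 244.
Since 244 ≠ 1, 108 does not lie in the subgroup.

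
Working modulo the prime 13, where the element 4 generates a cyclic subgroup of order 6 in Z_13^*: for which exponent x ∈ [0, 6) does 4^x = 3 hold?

Successive powers of 4 modulo 13:
  4^0=1  4^1=4  4^2=3
So 4^2 ≡ 3 (mod 13), giving x = 2.

2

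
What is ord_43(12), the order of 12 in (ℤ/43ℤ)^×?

42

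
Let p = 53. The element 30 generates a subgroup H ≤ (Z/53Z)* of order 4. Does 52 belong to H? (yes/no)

yes

52 ∈ ⟨30⟩ iff 52^4 ≡ 1 (mod 53), since |⟨30⟩| = 4.
52^4 mod 53 = 1.
Since 1 = 1, 52 lies in the subgroup.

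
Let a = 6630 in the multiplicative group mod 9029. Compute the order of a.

9028

The order of 6630 must divide p − 1 = 9028 = 2^2 · 37 · 61.
Divisors: 1, 2, 4, 37, 61, 74, 122, 148, 244, 2257, 4514, 9028.
Check each in increasing order: 6630^1 ≡ 6630;  6630^2 ≡ 3728;  6630^4 ≡ 2353;  6630^37 ≡ 3004;  6630^61 ≡ 6266;  6630^74 ≡ 4045;  6630^122 ≡ 4664;  6630^148 ≡ 1477;  6630^244 ≡ 2035;  6630^2257 ≡ 4562;  6630^4514 ≡ 9028;  6630^9028 ≡ 1.
Smallest exponent giving 1 is 9028.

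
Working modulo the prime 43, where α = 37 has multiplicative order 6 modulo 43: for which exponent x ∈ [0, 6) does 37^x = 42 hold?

Successive powers of 37 modulo 43:
  37^0=1  37^1=37  37^2=36  37^3=42
So 37^3 ≡ 42 (mod 43), giving x = 3.

3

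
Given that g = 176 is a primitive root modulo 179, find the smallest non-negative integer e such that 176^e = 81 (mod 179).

Successive powers of 176 modulo 179:
  176^0=1  176^1=176  176^2=9  176^3=152  176^4=81
So 176^4 ≡ 81 (mod 179), giving e = 4.

4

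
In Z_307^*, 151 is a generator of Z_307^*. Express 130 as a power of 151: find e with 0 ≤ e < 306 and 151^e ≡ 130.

101

Baby-step giant-step with m = ceil(sqrt(306)) = 18.
Baby table (151^j mod 307 for j=0..17):
  0:1  1:151  2:83  3:253  4:135  5:123  6:153  7:78
  8:112  9:27  10:86  11:92  12:77  13:268  14:251  15:140
  16:264  17:261
Giant step factor: 151^(-18) ≡ 299 (mod 307).
Scan 130·299^i mod 307 for i = 0, 1, …:
  i=0: 130   i=1: 188   i=2: 31   i=3: 59
  i=4: 142   i=5: 92
Match at i=5, j=11: e = 5·18 + 11 = 101.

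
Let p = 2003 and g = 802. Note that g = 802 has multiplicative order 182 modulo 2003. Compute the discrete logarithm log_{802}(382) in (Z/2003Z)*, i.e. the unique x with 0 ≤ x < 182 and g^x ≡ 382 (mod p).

Baby-step giant-step with m = ceil(sqrt(182)) = 14.
Baby table (802^j mod 2003 for j=0..13):
  0:1  1:802  2:241  3:994  4:1997  5:1197  6:557  7:45
  8:36  9:830  10:664  11:1733  12:1787  13:1029
Giant step factor: 802^(-14) ≡ 1912 (mod 2003).
Scan 382·1912^i mod 2003 for i = 0, 1, …:
  i=0: 382   i=1: 1292   i=2: 605   i=3: 1029
Match at i=3, j=13: x = 3·14 + 13 = 55.

55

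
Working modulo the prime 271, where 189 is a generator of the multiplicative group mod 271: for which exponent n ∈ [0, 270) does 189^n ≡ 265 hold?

Baby-step giant-step with m = ceil(sqrt(270)) = 17.
Baby table (189^j mod 271 for j=0..16):
  0:1  1:189  2:220  3:117  4:162  5:266  6:139  7:255
  8:228  9:3  10:25  11:118  12:80  13:215  14:256  15:146
  16:223
Giant step factor: 189^(-17) ≡ 21 (mod 271).
Scan 265·21^i mod 271 for i = 0, 1, …:
  i=0: 265   i=1: 145   i=2: 64   i=3: 260
  i=4: 40   i=5: 27   i=6: 25
Match at i=6, j=10: n = 6·17 + 10 = 112.

112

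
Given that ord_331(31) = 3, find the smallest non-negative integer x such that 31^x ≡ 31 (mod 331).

1

Successive powers of 31 modulo 331:
  31^0=1  31^1=31
So 31^1 ≡ 31 (mod 331), giving x = 1.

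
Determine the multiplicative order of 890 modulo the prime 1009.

The order of 890 must divide p − 1 = 1008 = 2^4 · 3^2 · 7.
Divisors: 1, 2, 3, 4, 6, 7, 8, 9, 12, 14, 16, 18, 21, 24, 28, 36, 42, 48, 56, 63, 72, 84, 112, 126, 144, 168, 252, 336, 504, 1008.
Check each in increasing order: 890^1 ≡ 890;  890^2 ≡ 35;  890^3 ≡ 880;  890^4 ≡ 216;  890^6 ≡ 497;  890^7 ≡ 388;  890^8 ≡ 242;  890^9 ≡ 463;  890^12 ≡ 813;  890^14 ≡ 203;  890^16 ≡ 42;  890^18 ≡ 461;  890^21 ≡ 62;  890^24 ≡ 74;  890^28 ≡ 849;  890^36 ≡ 631;  890^42 ≡ 817;  890^48 ≡ 431;  890^56 ≡ 375;  890^63 ≡ 204;  890^72 ≡ 615;  890^84 ≡ 540;  890^112 ≡ 374;  890^126 ≡ 247;  890^144 ≡ 859;  890^168 ≡ 1008;  890^252 ≡ 469;  890^336 ≡ 1.
Smallest exponent giving 1 is 336.

336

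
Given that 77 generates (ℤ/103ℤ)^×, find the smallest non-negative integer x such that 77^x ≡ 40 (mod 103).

35

Baby-step giant-step with m = ceil(sqrt(102)) = 11.
Baby table (77^j mod 103 for j=0..10):
  0:1  1:77  2:58  3:37  4:68  5:86  6:30  7:44
  8:92  9:80  10:83
Giant step factor: 77^(-11) ≡ 62 (mod 103).
Scan 40·62^i mod 103 for i = 0, 1, …:
  i=0: 40   i=1: 8   i=2: 84   i=3: 58
Match at i=3, j=2: x = 3·11 + 2 = 35.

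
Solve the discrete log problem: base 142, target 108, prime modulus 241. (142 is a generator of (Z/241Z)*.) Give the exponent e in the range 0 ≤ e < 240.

214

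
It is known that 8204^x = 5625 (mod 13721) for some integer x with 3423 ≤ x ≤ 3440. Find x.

3430

Compute 8204^3423 mod 13721 = 6523, then multiply by 8204 repeatedly:
  8204^3423=6523  8204^3424=2792  8204^3425=5219  8204^3426=7156  8204^3427=9386
  8204^3428=492  8204^3429=2394  8204^3430=5625
Found 5625 at exponent 3430.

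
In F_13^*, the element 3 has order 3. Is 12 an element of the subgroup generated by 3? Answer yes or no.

⟨3⟩ has order 3; its elements mod 13 are {1, 3, 9}.
12 is not in this set.

no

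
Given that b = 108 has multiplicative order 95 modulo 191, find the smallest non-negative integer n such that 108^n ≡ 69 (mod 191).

Baby-step giant-step with m = ceil(sqrt(95)) = 10.
Baby table (108^j mod 191 for j=0..9):
  0:1  1:108  2:13  3:67  4:169  5:107  6:96  7:54
  8:102  9:129
Giant step factor: 108^(-10) ≡ 52 (mod 191).
Scan 69·52^i mod 191 for i = 0, 1, …:
  i=0: 69   i=1: 150   i=2: 160   i=3: 107
Match at i=3, j=5: n = 3·10 + 5 = 35.

35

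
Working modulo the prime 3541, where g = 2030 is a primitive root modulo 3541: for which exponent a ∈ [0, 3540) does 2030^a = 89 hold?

Baby-step giant-step with m = ceil(sqrt(3540)) = 60.
Baby table (2030^j mod 3541 for j=0..59):
  0:1  1:2030  2:2717  3:2173  4:2645  5:1194  6:1776  7:542
  8:2550  9:3099  10:2154  11:3026  12:2686  13:2981  14:3402  15:1110
  16:1224  17:2479  18:609  19:461  20:1006  21:2564  22:3191  23:1241
  24:1579  25:765  26:1992  27:3479  28:1616  29:1514  30:3373  31:2437
  32:333  33:3200  34:1806  35:1245  36:2617  37:1010  38:61  39:3436
  40:2851  41:1536  42:2000  43:2014  44:2106  45:1193  46:3287  47:1366
  48:377  49:454  50:960  51:1250  52:2144  53:431  54:303  55:2497
  56:1739  57:3334  58:1169  59:600
Giant step factor: 2030^(-60) ≡ 715 (mod 3541).
Scan 89·715^i mod 3541 for i = 0, 1, …:
  i=0: 89   i=1: 3438   i=2: 716   i=3: 2036
  i=4: 389   i=5: 1937   i=6: 424   i=7: 2175
  i=8: 626   i=9: 1424     …   i=36: 677
  i=37: 2479
Match at i=37, j=17: a = 37·60 + 17 = 2237.

2237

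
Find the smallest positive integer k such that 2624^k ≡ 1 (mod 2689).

384

The order of 2624 must divide p − 1 = 2688 = 2^7 · 3 · 7.
Divisors: 1, 2, 3, 4, 6, 7, 8, 12, 14, 16, 21, 24, 28, 32, 42, 48, 56, 64, 84, 96, 112, 128, 168, 192, 224, 336, 384, 448, 672, 896, 1344, 2688.
Check each in increasing order: 2624^1 ≡ 2624;  2624^2 ≡ 1536;  2624^3 ≡ 2342;  2624^4 ≡ 1043;  2624^6 ≡ 2093;  2624^7 ≡ 1094;  2624^8 ≡ 1493;  2624^12 ≡ 268;  2624^14 ≡ 231;  2624^16 ≡ 2557;  2624^21 ≡ 2637;  2624^24 ≡ 1910;  2624^28 ≡ 2270;  2624^32 ≡ 1290;  2624^42 ≡ 15;  2624^48 ≡ 1816;  2624^56 ≡ 776;  2624^64 ≡ 2298;  2624^84 ≡ 225;  2624^96 ≡ 1142;  2624^112 ≡ 2529;  2624^128 ≡ 2297;  2624^168 ≡ 2223;  2624^192 ≡ 2688;  2624^224 ≡ 1399;  2624^336 ≡ 2036;  2624^384 ≡ 1.
Smallest exponent giving 1 is 384.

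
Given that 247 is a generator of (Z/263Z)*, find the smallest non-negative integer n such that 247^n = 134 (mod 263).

103

Baby-step giant-step with m = ceil(sqrt(262)) = 17.
Baby table (247^j mod 263 for j=0..16):
  0:1  1:247  2:256  3:112  4:49  5:5  6:183  7:228
  8:34  9:245  10:25  11:126  12:88  13:170  14:173  15:125
  16:104
Giant step factor: 247^(-17) ≡ 211 (mod 263).
Scan 134·211^i mod 263 for i = 0, 1, …:
  i=0: 134   i=1: 133   i=2: 185   i=3: 111
  i=4: 14   i=5: 61   i=6: 247
Match at i=6, j=1: n = 6·17 + 1 = 103.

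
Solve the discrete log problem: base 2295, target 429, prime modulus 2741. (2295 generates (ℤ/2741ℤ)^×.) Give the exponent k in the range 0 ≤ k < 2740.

Baby-step giant-step with m = ceil(sqrt(2740)) = 53.
Baby table (2295^j mod 2741 for j=0..52):
  0:1  1:2295  2:1564  3:1411  4:1124  5:299  6:955  7:1666
  8:2516  9:1674  10:1689  11:481  12:2013  13:1250  14:1664  15:667
  16:1287  17:1608  18:974  19:1415  20:2081  21:1073  22:1117  23:680
  24:971  25:12  26:130  27:2322  28:486  29:2524  30:847  31:496
  32:805  33:41  34:901  35:1081  36:290  37:2228  38:1295  39:781
  40:2522  41:1739  42:109  43:724  44:534  45:303  46:1912  47:2440
  48:2678  49:688  50:144  51:1560  52:454
Giant step factor: 2295^(-53) ≡ 697 (mod 2741).
Scan 429·697^i mod 2741 for i = 0, 1, …:
  i=0: 429   i=1: 244   i=2: 126   i=3: 110
  i=4: 2663   i=5: 454
Match at i=5, j=52: k = 5·53 + 52 = 317.

317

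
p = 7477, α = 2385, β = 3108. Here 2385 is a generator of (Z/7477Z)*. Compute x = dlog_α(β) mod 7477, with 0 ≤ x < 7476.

7052

Baby-step giant-step with m = ceil(sqrt(7476)) = 87.
Baby table (2385^j mod 7477 for j=0..86):
  0:1  1:2385  2:5705  3:5762  4:7121  5:3318  6:2764  7:4903
  8:7104  9:158  10:2980  11:4150  12:5679  13:3568  14:854  15:3046
  16:4543  17:882  18:2533  19:7266  20:5201  21:42  22:2969  23:346
  24:2740  25:2  26:4770  27:3933  28:4047  29:6765  30:6636  31:5528
  32:2329  33:6731  34:316  35:5960  36:823  37:3881  38:7136  39:1708
  40:6092  41:1609  42:1764  43:5066  44:7055  45:2925  46:84  47:5938
  48:692  49:5480  50:4  51:2063  52:389  53:617  54:6053  55:5795
  56:3579  57:4658  58:5985  59:632  60:4443  61:1646  62:285  63:6795
  64:3416  65:4707  66:3218  67:3528  68:2655  69:6633  70:5850  71:168
  72:4399  73:1384  74:3483  75:8  76:4126  77:778  78:1234  79:4629
  80:4113  81:7158  82:1839  83:4493  84:1264  85:1409  86:3292
Giant step factor: 2385^(-87) ≡ 223 (mod 7477).
Scan 3108·223^i mod 7477 for i = 0, 1, …:
  i=0: 3108   i=1: 5200   i=2: 665   i=3: 6232
  i=4: 6491   i=5: 4432   i=6: 1372   i=7: 6876
  i=8: 563   i=9: 5917     …   i=80: 7056
  i=81: 3318
Match at i=81, j=5: x = 81·87 + 5 = 7052.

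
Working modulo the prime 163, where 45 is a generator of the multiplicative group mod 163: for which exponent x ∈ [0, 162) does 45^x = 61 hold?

78

Baby-step giant-step with m = ceil(sqrt(162)) = 13.
Baby table (45^j mod 163 for j=0..12):
  0:1  1:45  2:69  3:8  4:34  5:63  6:64  7:109
  8:15  9:23  10:57  11:120  12:21
Giant step factor: 45^(-13) ≡ 79 (mod 163).
Scan 61·79^i mod 163 for i = 0, 1, …:
  i=0: 61   i=1: 92   i=2: 96   i=3: 86
  i=4: 111   i=5: 130   i=6: 1
Match at i=6, j=0: x = 6·13 + 0 = 78.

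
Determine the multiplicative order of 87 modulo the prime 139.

The order of 87 must divide p − 1 = 138 = 2 · 3 · 23.
Divisors: 1, 2, 3, 6, 23, 46, 69, 138.
Check each in increasing order: 87^1 ≡ 87;  87^2 ≡ 63;  87^3 ≡ 60;  87^6 ≡ 125;  87^23 ≡ 138;  87^46 ≡ 1.
Smallest exponent giving 1 is 46.

46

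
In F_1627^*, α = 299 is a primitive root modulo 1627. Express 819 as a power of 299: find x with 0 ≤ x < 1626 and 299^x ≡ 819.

399

Baby-step giant-step with m = ceil(sqrt(1626)) = 41.
Baby table (299^j mod 1627 for j=0..40):
  0:1  1:299  2:1543  3:916  4:548  5:1152  6:1151  7:852
  8:936  9:20  10:1099  11:1574  12:423  13:1198  14:262  15:242
  16:770  17:823  18:400  19:829  20:567  21:325  22:1182  23:359
  24:1586  25:757  26:190  27:1492  28:310  29:1578  30:1619  31:862
  32:672  33:807  34:497  35:546  36:554  37:1319  38:647  39:1467
  40:970
Giant step factor: 299^(-41) ≡ 1462 (mod 1627).
Scan 819·1462^i mod 1627 for i = 0, 1, …:
  i=0: 819   i=1: 1533   i=2: 867   i=3: 121
  i=4: 1186   i=5: 1177   i=6: 1035   i=7: 60
  i=8: 1489   i=9: 1619
Match at i=9, j=30: x = 9·41 + 30 = 399.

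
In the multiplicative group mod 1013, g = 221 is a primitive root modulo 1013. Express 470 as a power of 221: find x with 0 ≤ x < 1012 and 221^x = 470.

Baby-step giant-step with m = ceil(sqrt(1012)) = 32.
Baby table (221^j mod 1013 for j=0..31):
  0:1  1:221  2:217  3:346  4:491  5:120  6:182  7:715
  8:1000  9:166  10:218  11:567  12:708  13:466  14:673  15:835
  16:169  17:881  18:205  19:733  20:926  21:20  22:368  23:288
  24:842  25:703  26:374  27:601  28:118  29:753  30:281  31:308
Giant step factor: 221^(-32) ≡ 36 (mod 1013).
Scan 470·36^i mod 1013 for i = 0, 1, …:
  i=0: 470   i=1: 712   i=2: 307   i=3: 922
  i=4: 776   i=5: 585   i=6: 800   i=7: 436
  i=8: 501   i=9: 815     …   i=27: 909
  i=28: 308
Match at i=28, j=31: x = 28·32 + 31 = 927.

927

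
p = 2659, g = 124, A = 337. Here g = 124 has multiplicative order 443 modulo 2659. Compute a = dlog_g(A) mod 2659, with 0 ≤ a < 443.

411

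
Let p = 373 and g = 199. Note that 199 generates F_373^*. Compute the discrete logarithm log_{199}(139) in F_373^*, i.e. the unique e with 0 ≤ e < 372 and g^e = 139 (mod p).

21

Successive powers of 199 modulo 373:
  199^0=1  199^1=199  199^2=63  199^3=228  199^4=239  199^5=190
  199^6=137  199^7=34  199^8=52  199^9=277  199^10=292  199^11=293
  199^12=119  199^13=182  199^14=37  199^15=276  199^16=93  199^17=230
  199^18=264  199^19=316  199^20=220  199^21=139
So 199^21 ≡ 139 (mod 373), giving e = 21.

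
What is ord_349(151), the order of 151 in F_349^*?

87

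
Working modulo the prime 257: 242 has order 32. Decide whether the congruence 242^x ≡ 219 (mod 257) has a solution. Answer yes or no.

no

219 ∈ ⟨242⟩ iff 219^32 ≡ 1 (mod 257), since |⟨242⟩| = 32.
219^32 mod 257 = 193.
Since 193 ≠ 1, 219 does not lie in the subgroup.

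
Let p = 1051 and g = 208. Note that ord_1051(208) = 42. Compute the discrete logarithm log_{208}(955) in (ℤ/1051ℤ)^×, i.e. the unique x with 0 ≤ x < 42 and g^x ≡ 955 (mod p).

41

Baby-step giant-step with m = ceil(sqrt(42)) = 7.
Baby table (208^j mod 1051 for j=0..6):
  0:1  1:208  2:173  3:250  4:501  5:159  6:491
Giant step factor: 208^(-7) ≡ 871 (mod 1051).
Scan 955·871^i mod 1051 for i = 0, 1, …:
  i=0: 955   i=1: 464   i=2: 560   i=3: 96
  i=4: 587   i=5: 491
Match at i=5, j=6: x = 5·7 + 6 = 41.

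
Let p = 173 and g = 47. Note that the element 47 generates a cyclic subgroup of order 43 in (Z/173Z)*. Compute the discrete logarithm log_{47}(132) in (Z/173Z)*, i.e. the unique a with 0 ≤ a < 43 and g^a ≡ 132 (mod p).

Successive powers of 47 modulo 173:
  47^0=1  47^1=47  47^2=133  47^3=23  47^4=43  47^5=118
  47^6=10  47^7=124  47^8=119  47^9=57  47^10=84  47^11=142
  47^12=100  47^13=29  47^14=152  47^15=51  47^16=148  47^17=36
  47^18=135  47^19=117  47^20=136  47^21=164  47^22=96  47^23=14
  47^24=139  47^25=132
So 47^25 ≡ 132 (mod 173), giving a = 25.

25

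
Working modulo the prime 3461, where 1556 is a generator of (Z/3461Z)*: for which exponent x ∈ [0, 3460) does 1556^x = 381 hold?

Baby-step giant-step with m = ceil(sqrt(3460)) = 59.
Baby table (1556^j mod 3461 for j=0..58):
  0:1  1:1556  2:1897  3:2960  4:2630  5:1378  6:1809  7:1011
  8:1822  9:473  10:2256  11:882  12:1836  13:1491  14:1126  15:790
  16:585  17:17  18:2225  19:1100  20:1866  21:3178  22:2660  23:3065
  24:3343  25:3286  26:1119  27:281  28:1150  29:63  30:1120  31:1837
  32:3047  33:3023  34:289  35:3215  36:1395  37:573  38:2111  39:227
  40:190  41:1455  42:486  43:1718  44:1316  45:2245  46:1071  47:1735
  48:80  49:3345  50:2937  51:1452  52:2740  53:2949  54:2819  55:1277
  56:398  57:3230  58:508
Giant step factor: 1556^(-59) ≡ 2167 (mod 3461).
Scan 381·2167^i mod 3461 for i = 0, 1, …:
  i=0: 381   i=1: 1909   i=2: 908   i=3: 1788
  i=4: 1737   i=5: 1972   i=6: 2450   i=7: 3437
  i=8: 3368   i=9: 2668     …   i=34: 847
  i=35: 1119
Match at i=35, j=26: x = 35·59 + 26 = 2091.

2091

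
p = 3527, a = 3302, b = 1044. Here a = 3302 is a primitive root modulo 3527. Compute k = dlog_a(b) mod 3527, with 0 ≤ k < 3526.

Baby-step giant-step with m = ceil(sqrt(3526)) = 60.
Baby table (3302^j mod 3527 for j=0..59):
  0:1  1:3302  2:1247  3:1585  4:3129  5:1375  6:1001  7:503
  8:3216  9:2962  10:153  11:845  12:333  13:2669  14:2592  15:2282
  16:1492  17:2892  18:1795  19:1730  20:2247  21:2313  22:1571  23:2752
  24:1552  25:3500  26:2548  27:1601  28:3056  29:165  30:1672  31:1189
  32:527  33:1343  34:1147  35:2923  36:1874  37:1590  38:2004  39:556
  40:1872  41:2040  42:3037  43:913  44:2668  45:2817  46:1035  47:3434
  48:3290  49:420  50:729  51:1744  52:2624  53:2136  54:2599  55:707
  56:3167  57:3406  58:2536  59:774
Giant step factor: 3302^(-60) ≡ 3426 (mod 3527).
Scan 1044·3426^i mod 3527 for i = 0, 1, …:
  i=0: 1044   i=1: 366   i=2: 1831   i=3: 2000
  i=4: 2566   i=5: 1832   i=6: 1899   i=7: 2186
  i=8: 1415   i=9: 1692     …   i=14: 2361
  i=15: 1375
Match at i=15, j=5: k = 15·60 + 5 = 905.

905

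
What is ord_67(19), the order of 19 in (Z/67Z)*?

33

The order of 19 must divide p − 1 = 66 = 2 · 3 · 11.
Divisors: 1, 2, 3, 6, 11, 22, 33, 66.
Check each in increasing order: 19^1 ≡ 19;  19^2 ≡ 26;  19^3 ≡ 25;  19^6 ≡ 22;  19^11 ≡ 29;  19^22 ≡ 37;  19^33 ≡ 1.
Smallest exponent giving 1 is 33.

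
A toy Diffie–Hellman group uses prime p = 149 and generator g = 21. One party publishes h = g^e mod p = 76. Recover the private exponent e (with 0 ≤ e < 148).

118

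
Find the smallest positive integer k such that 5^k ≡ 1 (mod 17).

The order of 5 must divide p − 1 = 16 = 2^4.
Divisors: 1, 2, 4, 8, 16.
Check each in increasing order: 5^1 ≡ 5;  5^2 ≡ 8;  5^4 ≡ 13;  5^8 ≡ 16;  5^16 ≡ 1.
Smallest exponent giving 1 is 16.

16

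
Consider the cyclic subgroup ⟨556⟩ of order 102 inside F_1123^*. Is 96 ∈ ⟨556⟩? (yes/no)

no

96 ∈ ⟨556⟩ iff 96^102 ≡ 1 (mod 1123), since |⟨556⟩| = 102.
96^102 mod 1123 = 343.
Since 343 ≠ 1, 96 does not lie in the subgroup.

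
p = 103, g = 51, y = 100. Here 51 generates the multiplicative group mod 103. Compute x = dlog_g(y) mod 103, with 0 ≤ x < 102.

42

Baby-step giant-step with m = ceil(sqrt(102)) = 11.
Baby table (51^j mod 103 for j=0..10):
  0:1  1:51  2:26  3:90  4:58  5:74  6:66  7:70
  8:68  9:69  10:17
Giant step factor: 51^(-11) ≡ 12 (mod 103).
Scan 100·12^i mod 103 for i = 0, 1, …:
  i=0: 100   i=1: 67   i=2: 83   i=3: 69
Match at i=3, j=9: x = 3·11 + 9 = 42.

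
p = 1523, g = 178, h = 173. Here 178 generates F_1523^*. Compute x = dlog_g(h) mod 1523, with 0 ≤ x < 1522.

872

Baby-step giant-step with m = ceil(sqrt(1522)) = 40.
Baby table (178^j mod 1523 for j=0..39):
  0:1  1:178  2:1224  3:83  4:1067  5:1074  6:797  7:227
  8:808  9:662  10:565  11:52  12:118  13:1205  14:1270  15:656
  16:1020  17:323  18:1143  19:895  20:918  21:443  22:1181  23:44
  24:217  25:551  26:606  27:1258  28:43  29:39  30:850  31:523
  32:191  33:492  34:765  35:623  36:1238  37:1052  38:1450  39:713
Giant step factor: 178^(-40) ≡ 190 (mod 1523).
Scan 173·190^i mod 1523 for i = 0, 1, …:
  i=0: 173   i=1: 887   i=2: 1000   i=3: 1148
  i=4: 331   i=5: 447   i=6: 1165   i=7: 515
  i=8: 378   i=9: 239     …   i=20: 506
  i=21: 191
Match at i=21, j=32: x = 21·40 + 32 = 872.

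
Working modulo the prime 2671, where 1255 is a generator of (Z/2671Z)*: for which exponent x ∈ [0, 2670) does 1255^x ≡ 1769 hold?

2197

Baby-step giant-step with m = ceil(sqrt(2670)) = 52.
Baby table (1255^j mod 2671 for j=0..51):
  0:1  1:1255  2:1806  3:1522  4:345  5:273  6:727  7:1574
  8:1501  9:700  10:2412  11:817  12:2342  13:1110  14:1459  15:1410
  16:1348  17:997  18:1207  19:328  20:306  21:2077  22:2410  23:978
  24:1401  25:737  26:769  27:864  28:2565  29:520  30:876  31:1599
  32:824  33:443  34:397  35:1429  36:1154  37:588  38:744  39:1541
  40:151  41:2535  42:264  43:116  44:1346  45:1158  46:266  47:2626
  48:2287  49:1531  50:956  51:501
Giant step factor: 1255^(-52) ≡ 1670 (mod 2671).
Scan 1769·1670^i mod 2671 for i = 0, 1, …:
  i=0: 1769   i=1: 104   i=2: 65   i=3: 1710
  i=4: 401   i=5: 1920   i=6: 1200   i=7: 750
  i=8: 2472   i=9: 1545     …   i=41: 1776
  i=42: 1110
Match at i=42, j=13: x = 42·52 + 13 = 2197.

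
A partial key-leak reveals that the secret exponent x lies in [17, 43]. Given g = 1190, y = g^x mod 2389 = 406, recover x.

30

Compute 1190^17 mod 2389 = 1458, then multiply by 1190 repeatedly:
  1190^17=1458  1190^18=606  1190^19=2051  1190^20=1521  1190^21=1517
  1190^22=1535  1190^23=1454  1190^24=624  1190^25=1970  1190^26=691
  1190^27=474  1190^28=256  1190^29=1237  1190^30=406
Found 406 at exponent 30.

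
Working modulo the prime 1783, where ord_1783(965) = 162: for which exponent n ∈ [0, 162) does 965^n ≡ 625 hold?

58

Baby-step giant-step with m = ceil(sqrt(162)) = 13.
Baby table (965^j mod 1783 for j=0..12):
  0:1  1:965  2:499  3:125  4:1164  5:1753  6:1361  7:1077
  8:1599  9:740  10:900  11:179  12:1567
Giant step factor: 965^(-13) ≡ 928 (mod 1783).
Scan 625·928^i mod 1783 for i = 0, 1, …:
  i=0: 625   i=1: 525   i=2: 441   i=3: 941
  i=4: 1361
Match at i=4, j=6: n = 4·13 + 6 = 58.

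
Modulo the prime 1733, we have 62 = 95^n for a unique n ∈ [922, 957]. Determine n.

939

Compute 95^922 mod 1733 = 226, then multiply by 95 repeatedly:
  95^922=226  95^923=674  95^924=1642  95^925=20  95^926=167
  95^927=268  95^928=1198  95^929=1165  95^930=1496  95^931=14
  95^932=1330  95^933=1574  95^934=492  95^935=1682  95^936=354
  95^937=703  95^938=931  95^939=62
Found 62 at exponent 939.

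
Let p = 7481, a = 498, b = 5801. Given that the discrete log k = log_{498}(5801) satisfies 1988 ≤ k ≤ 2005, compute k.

2000

Compute 498^1988 mod 7481 = 3948, then multiply by 498 repeatedly:
  498^1988=3948  498^1989=6082  498^1990=6512  498^1991=3703  498^1992=3768
  498^1993=6214  498^1994=4919  498^1995=3375  498^1996=5006  498^1997=1815
  498^1998=6150  498^1999=2971  498^2000=5801
Found 5801 at exponent 2000.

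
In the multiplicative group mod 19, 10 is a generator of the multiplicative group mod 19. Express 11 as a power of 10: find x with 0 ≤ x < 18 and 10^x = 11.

Successive powers of 10 modulo 19:
  10^0=1  10^1=10  10^2=5  10^3=12  10^4=6  10^5=3
  10^6=11
So 10^6 ≡ 11 (mod 19), giving x = 6.

6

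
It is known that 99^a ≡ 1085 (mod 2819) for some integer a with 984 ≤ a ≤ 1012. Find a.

1002

Compute 99^984 mod 2819 = 1194, then multiply by 99 repeatedly:
  99^984=1194  99^985=2627  99^986=725  99^987=1300  99^988=1845
  99^989=2239  99^990=1779  99^991=1343  99^992=464  99^993=832
  99^994=617  99^995=1884  99^996=462  99^997=634  99^998=748
  99^999=758  99^1000=1748  99^1001=1093  99^1002=1085
Found 1085 at exponent 1002.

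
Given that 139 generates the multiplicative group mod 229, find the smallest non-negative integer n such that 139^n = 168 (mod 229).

126

Baby-step giant-step with m = ceil(sqrt(228)) = 16.
Baby table (139^j mod 229 for j=0..15):
  0:1  1:139  2:85  3:136  4:126  5:110  6:176  7:190
  8:75  9:120  10:192  11:124  12:61  13:6  14:147  15:52
Giant step factor: 139^(-16) ≡ 158 (mod 229).
Scan 168·158^i mod 229 for i = 0, 1, …:
  i=0: 168   i=1: 209   i=2: 46   i=3: 169
  i=4: 138   i=5: 49   i=6: 185   i=7: 147
Match at i=7, j=14: n = 7·16 + 14 = 126.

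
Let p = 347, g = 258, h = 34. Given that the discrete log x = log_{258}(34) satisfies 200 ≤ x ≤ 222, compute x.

Compute 258^200 mod 347 = 117, then multiply by 258 repeatedly:
  258^200=117  258^201=344  258^202=267  258^203=180  258^204=289
  258^205=304  258^206=10  258^207=151  258^208=94  258^209=309
  258^210=259  258^211=198  258^212=75  258^213=265  258^214=11
  258^215=62  258^216=34
Found 34 at exponent 216.

216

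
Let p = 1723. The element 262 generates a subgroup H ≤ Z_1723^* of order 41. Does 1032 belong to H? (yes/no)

1032 ∈ ⟨262⟩ iff 1032^41 ≡ 1 (mod 1723), since |⟨262⟩| = 41.
1032^41 mod 1723 = 470.
Since 470 ≠ 1, 1032 does not lie in the subgroup.

no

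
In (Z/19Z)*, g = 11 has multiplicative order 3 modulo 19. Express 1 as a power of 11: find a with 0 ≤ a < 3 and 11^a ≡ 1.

0

Successive powers of 11 modulo 19:
  11^0=1
So 11^0 ≡ 1 (mod 19), giving a = 0.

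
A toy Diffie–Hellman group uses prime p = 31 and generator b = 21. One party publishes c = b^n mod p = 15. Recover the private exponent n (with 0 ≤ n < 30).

9

Successive powers of 21 modulo 31:
  21^0=1  21^1=21  21^2=7  21^3=23  21^4=18  21^5=6
  21^6=2  21^7=11  21^8=14  21^9=15
So 21^9 ≡ 15 (mod 31), giving n = 9.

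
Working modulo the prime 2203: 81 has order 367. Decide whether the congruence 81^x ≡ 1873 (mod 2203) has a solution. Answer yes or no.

1873 ∈ ⟨81⟩ iff 1873^367 ≡ 1 (mod 2203), since |⟨81⟩| = 367.
1873^367 mod 2203 = 1918.
Since 1918 ≠ 1, 1873 does not lie in the subgroup.

no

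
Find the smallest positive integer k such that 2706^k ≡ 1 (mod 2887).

The order of 2706 must divide p − 1 = 2886 = 2 · 3 · 13 · 37.
Divisors: 1, 2, 3, 6, 13, 26, 37, 39, 74, 78, 111, 222, 481, 962, 1443, 2886.
Check each in increasing order: 2706^1 ≡ 2706;  2706^2 ≡ 1004;  2706^3 ≡ 157;  2706^6 ≡ 1553;  2706^13 ≡ 67;  2706^26 ≡ 1602;  2706^37 ≡ 2091;  2706^39 ≡ 515;  2706^74 ≡ 1363;  2706^78 ≡ 2508;  2706^111 ≡ 564;  2706^222 ≡ 526;  2706^481 ≡ 699;  2706^962 ≡ 698;  2706^1443 ≡ 2886;  2706^2886 ≡ 1.
Smallest exponent giving 1 is 2886.

2886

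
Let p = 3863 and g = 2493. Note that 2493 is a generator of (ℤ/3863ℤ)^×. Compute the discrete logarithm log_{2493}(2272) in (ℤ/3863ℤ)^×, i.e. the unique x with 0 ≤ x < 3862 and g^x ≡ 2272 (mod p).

55

Baby-step giant-step with m = ceil(sqrt(3862)) = 63.
Baby table (2493^j mod 3863 for j=0..62):
  0:1  1:2493  2:3345  3:2731  4:1777  5:3063  6:2771  7:1059
  8:1658  9:3847  10:2605  11:562  12:2660  13:2472  14:1211  15:2020
  16:2371  17:513  18:256  19:813  20:2597  21:3796  22:2941  23:3802
  24:2447  25:694  26:3381  27:3630  28:2444  29:941  30:1072  31:3163
  32:976  33:3341  34:485  35:3849  36:3728  37:3389  38:396  39:2163
  40:3474  41:3699  42:626  43:3829  44:224  45:2160  46:3721  47:1390
  48:159  49:2361  50:2624  51:1573  52:544  53:279  54:207  55:2272
  56:938  57:1319  58:854  59:509  60:1873  61:2885  62:3262
Giant step factor: 2493^(-63) ≡ 3218 (mod 3863).
Scan 2272·3218^i mod 3863 for i = 0, 1, …:
  i=0: 2272
Match at i=0, j=55: x = 0·63 + 55 = 55.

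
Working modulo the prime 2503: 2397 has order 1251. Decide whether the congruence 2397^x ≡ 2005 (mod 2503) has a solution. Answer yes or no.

yes

2005 ∈ ⟨2397⟩ iff 2005^1251 ≡ 1 (mod 2503), since |⟨2397⟩| = 1251.
2005^1251 mod 2503 = 1.
Since 1 = 1, 2005 lies in the subgroup.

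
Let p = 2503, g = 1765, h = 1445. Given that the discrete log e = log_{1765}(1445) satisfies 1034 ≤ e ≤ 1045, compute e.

1039

Compute 1765^1034 mod 2503 = 1178, then multiply by 1765 repeatedly:
  1765^1034=1178  1765^1035=1680  1765^1036=1648  1765^1037=234  1765^1038=15
  1765^1039=1445
Found 1445 at exponent 1039.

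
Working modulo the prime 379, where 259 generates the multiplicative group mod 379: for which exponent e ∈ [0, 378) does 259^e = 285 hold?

81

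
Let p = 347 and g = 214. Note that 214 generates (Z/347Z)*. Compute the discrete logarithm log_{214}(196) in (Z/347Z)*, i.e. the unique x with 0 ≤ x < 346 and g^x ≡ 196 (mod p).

156

Baby-step giant-step with m = ceil(sqrt(346)) = 19.
Baby table (214^j mod 347 for j=0..18):
  0:1  1:214  2:339  3:23  4:64  5:163  6:182  7:84
  8:279  9:22  10:197  11:171  12:159  13:20  14:116  15:187
  16:113  17:239  18:137
Giant step factor: 214^(-19) ≡ 198 (mod 347).
Scan 196·198^i mod 347 for i = 0, 1, …:
  i=0: 196   i=1: 291   i=2: 16   i=3: 45
  i=4: 235   i=5: 32   i=6: 90   i=7: 123
  i=8: 64
Match at i=8, j=4: x = 8·19 + 4 = 156.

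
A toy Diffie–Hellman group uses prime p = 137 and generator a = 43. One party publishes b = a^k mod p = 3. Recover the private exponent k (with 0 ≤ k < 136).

129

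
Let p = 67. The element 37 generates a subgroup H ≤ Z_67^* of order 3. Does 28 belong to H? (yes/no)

no

⟨37⟩ has order 3; its elements mod 67 are {1, 29, 37}.
28 is not in this set.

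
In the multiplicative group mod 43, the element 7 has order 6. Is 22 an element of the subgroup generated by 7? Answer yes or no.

no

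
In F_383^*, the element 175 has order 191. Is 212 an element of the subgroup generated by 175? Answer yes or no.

212 ∈ ⟨175⟩ iff 212^191 ≡ 1 (mod 383), since |⟨175⟩| = 191.
212^191 mod 383 = 382.
Since 382 ≠ 1, 212 does not lie in the subgroup.

no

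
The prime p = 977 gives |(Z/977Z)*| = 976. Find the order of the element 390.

The order of 390 must divide p − 1 = 976 = 2^4 · 61.
Divisors: 1, 2, 4, 8, 16, 61, 122, 244, 488, 976.
Check each in increasing order: 390^1 ≡ 390;  390^2 ≡ 665;  390^4 ≡ 621;  390^8 ≡ 703;  390^16 ≡ 824;  390^61 ≡ 403;  390^122 ≡ 227;  390^244 ≡ 725;  390^488 ≡ 976;  390^976 ≡ 1.
Smallest exponent giving 1 is 976.

976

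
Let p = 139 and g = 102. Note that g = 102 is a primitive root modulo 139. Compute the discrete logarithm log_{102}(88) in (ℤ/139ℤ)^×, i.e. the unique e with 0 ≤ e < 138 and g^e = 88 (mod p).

Baby-step giant-step with m = ceil(sqrt(138)) = 12.
Baby table (102^j mod 139 for j=0..11):
  0:1  1:102  2:118  3:82  4:24  5:85  6:52  7:22
  8:20  9:94  10:136  11:111
Giant step factor: 102^(-12) ≡ 64 (mod 139).
Scan 88·64^i mod 139 for i = 0, 1, …:
  i=0: 88   i=1: 72   i=2: 21   i=3: 93
  i=4: 114   i=5: 68   i=6: 43   i=7: 111
Match at i=7, j=11: e = 7·12 + 11 = 95.

95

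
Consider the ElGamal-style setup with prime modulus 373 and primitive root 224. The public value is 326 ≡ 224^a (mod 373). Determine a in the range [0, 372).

167

Baby-step giant-step with m = ceil(sqrt(372)) = 20.
Baby table (224^j mod 373 for j=0..19):
  0:1  1:224  2:194  3:188  4:336  5:291  6:282  7:131
  8:250  9:50  10:10  11:2  12:75  13:15  14:3  15:299
  16:209  17:191  18:262  19:127
Giant step factor: 224^(-20) ≡ 235 (mod 373).
Scan 326·235^i mod 373 for i = 0, 1, …:
  i=0: 326   i=1: 145   i=2: 132   i=3: 61
  i=4: 161   i=5: 162   i=6: 24   i=7: 45
  i=8: 131
Match at i=8, j=7: a = 8·20 + 7 = 167.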